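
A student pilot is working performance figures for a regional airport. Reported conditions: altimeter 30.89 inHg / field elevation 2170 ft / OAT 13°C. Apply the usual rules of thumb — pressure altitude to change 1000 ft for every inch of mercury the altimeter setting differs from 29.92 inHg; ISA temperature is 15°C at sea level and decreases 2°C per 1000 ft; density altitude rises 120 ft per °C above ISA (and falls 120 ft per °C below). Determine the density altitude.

Pressure altitude = 2170 + (29.92 − 30.89) × 1000 = 2170 + (-970) = 1200 ft.
ISA temperature at 1200 ft = 15 − 2 × (1200/1000) = 12.6°C.
ISA deviation = 13 − 12.6 = +0.4°C.
Density altitude = 1200 + 120 × (0.4) = 1248 ft.

1248 ft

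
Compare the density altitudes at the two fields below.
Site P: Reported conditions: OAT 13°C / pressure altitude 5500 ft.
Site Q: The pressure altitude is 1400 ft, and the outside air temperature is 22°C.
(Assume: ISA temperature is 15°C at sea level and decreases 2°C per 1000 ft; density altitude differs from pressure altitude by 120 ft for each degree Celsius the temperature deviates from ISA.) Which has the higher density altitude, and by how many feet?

Site P by 4004 ft

Site P: ISA temp = 4°C, deviation +9°C, DA = 5500 + 120 × 9 = 6580 ft.
Site Q: ISA temp = 12.2°C, deviation +9.8°C, DA = 1400 + 120 × 9.8 = 2576 ft.
Site P is higher by 6580 − 2576 = 4004 ft.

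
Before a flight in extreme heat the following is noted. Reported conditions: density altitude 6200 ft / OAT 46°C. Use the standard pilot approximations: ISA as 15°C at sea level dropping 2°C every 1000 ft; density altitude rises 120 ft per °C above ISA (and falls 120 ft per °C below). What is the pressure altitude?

DA = PA + 120 × (OAT − (15 − 2·PA/1000)) = PA + 120·OAT − 1800 + 0.24·PA = 1.24·PA + 120·OAT − 1800.
So 1.24·PA = 6200 − 120 × 46 + 1800 = 2480.
PA = 2480 / 1.24 = 2000 ft.

2000 ft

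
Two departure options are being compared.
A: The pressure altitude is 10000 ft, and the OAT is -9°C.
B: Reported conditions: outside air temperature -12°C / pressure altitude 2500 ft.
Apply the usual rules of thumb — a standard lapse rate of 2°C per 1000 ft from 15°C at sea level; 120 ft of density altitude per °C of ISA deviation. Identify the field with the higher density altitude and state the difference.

A: ISA temp = -5°C, deviation -4°C, DA = 10000 + 120 × (-4) = 9520 ft.
B: ISA temp = 10°C, deviation -22°C, DA = 2500 + 120 × (-22) = -140 ft.
A is higher by 9520 − (-140) = 9660 ft.

A by 9660 ft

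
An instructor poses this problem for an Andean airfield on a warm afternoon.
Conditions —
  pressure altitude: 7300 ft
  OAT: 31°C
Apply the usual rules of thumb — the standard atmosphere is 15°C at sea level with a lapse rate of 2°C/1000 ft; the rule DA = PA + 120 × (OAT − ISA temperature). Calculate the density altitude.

10972 ft

ISA temperature at 7300 ft = 15 − 2 × (7300/1000) = 0.4°C.
ISA deviation = 31 − 0.4 = +30.6°C.
Density altitude = 7300 + 120 × (30.6) = 7300 + (+3672) = 10972 ft.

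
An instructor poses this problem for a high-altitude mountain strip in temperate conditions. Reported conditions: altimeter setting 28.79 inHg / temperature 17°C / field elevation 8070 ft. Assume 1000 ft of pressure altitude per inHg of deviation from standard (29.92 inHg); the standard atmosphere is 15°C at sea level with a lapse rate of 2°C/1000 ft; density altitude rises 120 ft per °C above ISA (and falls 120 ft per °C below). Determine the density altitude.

11648 ft

Pressure altitude = 8070 + (29.92 − 28.79) × 1000 = 8070 + (+1130) = 9200 ft.
ISA temperature at 9200 ft = 15 − 2 × (9200/1000) = -3.4°C.
ISA deviation = 17 − (-3.4) = +20.4°C.
Density altitude = 9200 + 120 × (20.4) = 11648 ft.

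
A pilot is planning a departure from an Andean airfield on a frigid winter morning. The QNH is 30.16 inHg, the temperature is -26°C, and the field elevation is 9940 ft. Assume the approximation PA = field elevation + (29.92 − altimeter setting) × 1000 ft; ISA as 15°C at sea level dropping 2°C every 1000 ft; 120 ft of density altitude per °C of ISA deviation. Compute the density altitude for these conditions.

Pressure altitude = 9940 + (29.92 − 30.16) × 1000 = 9940 + (-240) = 9700 ft.
ISA temperature at 9700 ft = 15 − 2 × (9700/1000) = -4.4°C.
ISA deviation = -26 − (-4.4) = -21.6°C.
Density altitude = 9700 + 120 × (-21.6) = 7108 ft.

7108 ft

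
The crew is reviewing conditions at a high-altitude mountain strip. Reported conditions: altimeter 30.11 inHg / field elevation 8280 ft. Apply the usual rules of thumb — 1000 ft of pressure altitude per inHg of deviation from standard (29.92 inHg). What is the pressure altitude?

Pressure correction = (29.92 − 30.11) × 1000 = -190 ft.
Pressure altitude = 8280 + (-190) = 8090 ft.

8090 ft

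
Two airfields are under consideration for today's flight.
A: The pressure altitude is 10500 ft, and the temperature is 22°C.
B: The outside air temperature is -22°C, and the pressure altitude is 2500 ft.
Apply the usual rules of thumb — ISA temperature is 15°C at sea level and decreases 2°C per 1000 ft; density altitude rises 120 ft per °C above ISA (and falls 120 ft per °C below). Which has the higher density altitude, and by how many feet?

A: ISA temp = -6°C, deviation +28°C, DA = 10500 + 120 × 28 = 13860 ft.
B: ISA temp = 10°C, deviation -32°C, DA = 2500 + 120 × (-32) = -1340 ft.
A is higher by 13860 − (-1340) = 15200 ft.

A by 15200 ft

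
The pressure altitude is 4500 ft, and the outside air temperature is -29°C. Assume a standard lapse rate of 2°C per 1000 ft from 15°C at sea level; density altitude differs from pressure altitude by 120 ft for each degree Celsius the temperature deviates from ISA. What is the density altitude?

300 ft

ISA temperature at 4500 ft = 15 − 2 × (4500/1000) = 6°C.
ISA deviation = -29 − 6 = -35°C.
Density altitude = 4500 + 120 × (-35) = 4500 + (-4200) = 300 ft.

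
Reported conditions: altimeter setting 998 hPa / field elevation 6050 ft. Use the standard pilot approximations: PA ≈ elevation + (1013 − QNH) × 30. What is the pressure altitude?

Pressure correction = (1013 − 998) × 30 = +450 ft.
Pressure altitude = 6050 + (+450) = 6500 ft.

6500 ft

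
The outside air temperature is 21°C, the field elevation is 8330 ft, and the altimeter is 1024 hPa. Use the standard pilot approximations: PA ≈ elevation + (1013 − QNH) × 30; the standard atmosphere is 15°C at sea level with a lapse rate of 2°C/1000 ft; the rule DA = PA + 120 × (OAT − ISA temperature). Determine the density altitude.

10640 ft

Pressure altitude = 8330 + (1013 − 1024) × 30 = 8330 + (-330) = 8000 ft.
ISA temperature at 8000 ft = 15 − 2 × (8000/1000) = -1°C.
ISA deviation = 21 − (-1) = +22°C.
Density altitude = 8000 + 120 × (22) = 10640 ft.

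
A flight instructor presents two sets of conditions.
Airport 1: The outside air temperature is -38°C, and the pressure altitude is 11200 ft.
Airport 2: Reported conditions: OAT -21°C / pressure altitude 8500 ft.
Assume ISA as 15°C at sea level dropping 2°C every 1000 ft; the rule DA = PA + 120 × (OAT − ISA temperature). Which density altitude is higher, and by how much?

Airport 1 by 1308 ft

Airport 1: ISA temp = -7.4°C, deviation -30.6°C, DA = 11200 + 120 × (-30.6) = 7528 ft.
Airport 2: ISA temp = -2°C, deviation -19°C, DA = 8500 + 120 × (-19) = 6220 ft.
Airport 1 is higher by 7528 − 6220 = 1308 ft.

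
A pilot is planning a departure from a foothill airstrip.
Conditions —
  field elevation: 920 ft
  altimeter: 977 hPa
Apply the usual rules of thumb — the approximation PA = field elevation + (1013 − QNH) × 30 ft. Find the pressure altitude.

2000 ft

Pressure correction = (1013 − 977) × 30 = +1080 ft.
Pressure altitude = 920 + (+1080) = 2000 ft.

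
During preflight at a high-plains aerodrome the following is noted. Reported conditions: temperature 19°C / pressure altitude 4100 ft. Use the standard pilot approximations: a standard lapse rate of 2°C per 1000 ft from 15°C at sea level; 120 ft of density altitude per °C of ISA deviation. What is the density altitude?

5564 ft

ISA temperature at 4100 ft = 15 − 2 × (4100/1000) = 6.8°C.
ISA deviation = 19 − 6.8 = +12.2°C.
Density altitude = 4100 + 120 × (12.2) = 4100 + (+1464) = 5564 ft.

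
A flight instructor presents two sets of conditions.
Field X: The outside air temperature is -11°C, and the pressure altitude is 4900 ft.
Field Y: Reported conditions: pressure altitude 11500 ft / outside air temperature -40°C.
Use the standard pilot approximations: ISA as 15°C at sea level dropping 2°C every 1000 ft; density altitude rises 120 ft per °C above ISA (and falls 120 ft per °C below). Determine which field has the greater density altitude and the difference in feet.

Field Y by 4704 ft

Field X: ISA temp = 5.2°C, deviation -16.2°C, DA = 4900 + 120 × (-16.2) = 2956 ft.
Field Y: ISA temp = -8°C, deviation -32°C, DA = 11500 + 120 × (-32) = 7660 ft.
Field Y is higher by 7660 − 2956 = 4704 ft.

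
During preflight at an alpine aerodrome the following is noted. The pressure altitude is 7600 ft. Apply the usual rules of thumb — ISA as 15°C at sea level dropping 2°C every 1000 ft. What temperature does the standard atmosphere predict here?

-0.2°C

ISA temperature = 15 − 2 × (7600/1000) = 15 − 15.2 = -0.2°C.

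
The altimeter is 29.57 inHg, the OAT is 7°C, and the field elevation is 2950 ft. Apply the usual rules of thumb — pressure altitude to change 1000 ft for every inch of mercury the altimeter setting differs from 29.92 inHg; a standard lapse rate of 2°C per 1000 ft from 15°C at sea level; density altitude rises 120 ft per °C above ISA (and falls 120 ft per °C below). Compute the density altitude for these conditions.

3132 ft

Pressure altitude = 2950 + (29.92 − 29.57) × 1000 = 2950 + (+350) = 3300 ft.
ISA temperature at 3300 ft = 15 − 2 × (3300/1000) = 8.4°C.
ISA deviation = 7 − 8.4 = -1.4°C.
Density altitude = 3300 + 120 × (-1.4) = 3132 ft.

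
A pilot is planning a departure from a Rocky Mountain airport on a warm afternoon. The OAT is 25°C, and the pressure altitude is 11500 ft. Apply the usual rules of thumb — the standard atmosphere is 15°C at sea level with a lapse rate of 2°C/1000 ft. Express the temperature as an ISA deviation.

ISA+33°C

ISA temperature at 11500 ft = 15 − 2 × (11500/1000) = -8°C.
Deviation = OAT − ISA = 25 − (-8) = +33°C.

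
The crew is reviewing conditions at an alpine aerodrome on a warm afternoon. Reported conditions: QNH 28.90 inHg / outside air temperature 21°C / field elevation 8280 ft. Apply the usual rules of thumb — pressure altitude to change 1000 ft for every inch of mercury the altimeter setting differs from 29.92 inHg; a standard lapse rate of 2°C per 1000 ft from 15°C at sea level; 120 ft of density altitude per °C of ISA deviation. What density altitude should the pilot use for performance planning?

12252 ft

Pressure altitude = 8280 + (29.92 − 28.90) × 1000 = 8280 + (+1020) = 9300 ft.
ISA temperature at 9300 ft = 15 − 2 × (9300/1000) = -3.6°C.
ISA deviation = 21 − (-3.6) = +24.6°C.
Density altitude = 9300 + 120 × (24.6) = 12252 ft.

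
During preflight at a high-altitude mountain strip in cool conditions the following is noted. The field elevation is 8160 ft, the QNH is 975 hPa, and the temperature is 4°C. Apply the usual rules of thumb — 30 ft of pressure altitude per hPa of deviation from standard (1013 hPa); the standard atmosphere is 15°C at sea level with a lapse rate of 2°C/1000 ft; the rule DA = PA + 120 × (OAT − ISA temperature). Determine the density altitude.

Pressure altitude = 8160 + (1013 − 975) × 30 = 8160 + (+1140) = 9300 ft.
ISA temperature at 9300 ft = 15 − 2 × (9300/1000) = -3.6°C.
ISA deviation = 4 − (-3.6) = +7.6°C.
Density altitude = 9300 + 120 × (7.6) = 10212 ft.

10212 ft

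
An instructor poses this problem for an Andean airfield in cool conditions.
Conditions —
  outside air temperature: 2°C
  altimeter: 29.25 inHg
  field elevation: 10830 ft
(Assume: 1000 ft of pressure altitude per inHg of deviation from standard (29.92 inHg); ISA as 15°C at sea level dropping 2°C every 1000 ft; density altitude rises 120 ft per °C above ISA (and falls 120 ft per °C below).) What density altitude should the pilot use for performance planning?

Pressure altitude = 10830 + (29.92 − 29.25) × 1000 = 10830 + (+670) = 11500 ft.
ISA temperature at 11500 ft = 15 − 2 × (11500/1000) = -8°C.
ISA deviation = 2 − (-8) = +10°C.
Density altitude = 11500 + 120 × (10) = 12700 ft.

12700 ft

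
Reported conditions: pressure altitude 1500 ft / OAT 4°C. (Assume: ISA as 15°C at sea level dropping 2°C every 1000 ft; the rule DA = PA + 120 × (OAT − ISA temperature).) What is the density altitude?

ISA temperature at 1500 ft = 15 − 2 × (1500/1000) = 12°C.
ISA deviation = 4 − 12 = -8°C.
Density altitude = 1500 + 120 × (-8) = 1500 + (-960) = 540 ft.

540 ft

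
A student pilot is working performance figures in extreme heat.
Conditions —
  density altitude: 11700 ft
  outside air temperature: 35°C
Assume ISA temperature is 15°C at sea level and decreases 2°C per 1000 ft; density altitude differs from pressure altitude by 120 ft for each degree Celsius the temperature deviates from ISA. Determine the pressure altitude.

DA = PA + 120 × (OAT − (15 − 2·PA/1000)) = PA + 120·OAT − 1800 + 0.24·PA = 1.24·PA + 120·OAT − 1800.
So 1.24·PA = 11700 − 120 × 35 + 1800 = 9300.
PA = 9300 / 1.24 = 7500 ft.

7500 ft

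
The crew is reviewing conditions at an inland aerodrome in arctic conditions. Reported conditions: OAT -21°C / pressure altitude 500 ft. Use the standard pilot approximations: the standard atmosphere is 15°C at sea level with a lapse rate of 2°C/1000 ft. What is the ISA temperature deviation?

ISA-35°C

ISA temperature at 500 ft = 15 − 2 × (500/1000) = 14°C.
Deviation = OAT − ISA = -21 − 14 = -35°C.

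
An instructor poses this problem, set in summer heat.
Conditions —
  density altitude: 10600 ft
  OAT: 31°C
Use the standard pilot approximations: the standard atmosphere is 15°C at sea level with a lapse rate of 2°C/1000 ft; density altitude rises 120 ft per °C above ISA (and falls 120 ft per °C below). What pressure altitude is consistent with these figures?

7000 ft

DA = PA + 120 × (OAT − (15 − 2·PA/1000)) = PA + 120·OAT − 1800 + 0.24·PA = 1.24·PA + 120·OAT − 1800.
So 1.24·PA = 10600 − 120 × 31 + 1800 = 8680.
PA = 8680 / 1.24 = 7000 ft.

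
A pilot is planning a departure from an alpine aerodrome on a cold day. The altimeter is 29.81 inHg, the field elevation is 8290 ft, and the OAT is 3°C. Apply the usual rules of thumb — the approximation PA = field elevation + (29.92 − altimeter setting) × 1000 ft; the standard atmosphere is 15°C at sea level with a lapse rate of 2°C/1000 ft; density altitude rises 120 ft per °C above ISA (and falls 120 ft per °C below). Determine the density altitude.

8976 ft

Pressure altitude = 8290 + (29.92 − 29.81) × 1000 = 8290 + (+110) = 8400 ft.
ISA temperature at 8400 ft = 15 − 2 × (8400/1000) = -1.8°C.
ISA deviation = 3 − (-1.8) = +4.8°C.
Density altitude = 8400 + 120 × (4.8) = 8976 ft.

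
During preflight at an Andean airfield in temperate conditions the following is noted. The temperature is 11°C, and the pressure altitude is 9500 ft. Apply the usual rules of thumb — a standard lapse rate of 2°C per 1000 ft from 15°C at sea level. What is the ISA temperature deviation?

ISA temperature at 9500 ft = 15 − 2 × (9500/1000) = -4°C.
Deviation = OAT − ISA = 11 − (-4) = +15°C.

ISA+15°C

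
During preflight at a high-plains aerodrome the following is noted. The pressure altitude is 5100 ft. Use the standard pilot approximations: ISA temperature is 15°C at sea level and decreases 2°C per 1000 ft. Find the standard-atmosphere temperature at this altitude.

ISA temperature = 15 − 2 × (5100/1000) = 15 − 10.2 = 4.8°C.

4.8°C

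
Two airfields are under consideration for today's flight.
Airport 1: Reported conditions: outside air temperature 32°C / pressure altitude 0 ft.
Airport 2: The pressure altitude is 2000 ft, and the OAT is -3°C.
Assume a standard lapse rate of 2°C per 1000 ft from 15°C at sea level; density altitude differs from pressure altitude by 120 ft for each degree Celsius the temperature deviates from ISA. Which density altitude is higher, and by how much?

Airport 1: ISA temp = 15°C, deviation +17°C, DA = 0 + 120 × 17 = 2040 ft.
Airport 2: ISA temp = 11°C, deviation -14°C, DA = 2000 + 120 × (-14) = 320 ft.
Airport 1 is higher by 2040 − 320 = 1720 ft.

Airport 1 by 1720 ft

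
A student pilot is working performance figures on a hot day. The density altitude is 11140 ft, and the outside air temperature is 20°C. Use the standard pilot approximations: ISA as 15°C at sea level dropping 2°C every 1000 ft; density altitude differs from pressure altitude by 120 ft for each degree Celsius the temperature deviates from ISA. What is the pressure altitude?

DA = PA + 120 × (OAT − (15 − 2·PA/1000)) = PA + 120·OAT − 1800 + 0.24·PA = 1.24·PA + 120·OAT − 1800.
So 1.24·PA = 11140 − 120 × 20 + 1800 = 10540.
PA = 10540 / 1.24 = 8500 ft.

8500 ft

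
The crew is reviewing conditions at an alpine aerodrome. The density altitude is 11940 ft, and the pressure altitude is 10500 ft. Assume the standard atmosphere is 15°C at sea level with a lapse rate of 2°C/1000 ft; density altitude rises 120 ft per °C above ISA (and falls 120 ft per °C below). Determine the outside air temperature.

6°C

Density altitude − pressure altitude = 11940 − 10500 = +1440 ft.
At 120 ft/°C that is an ISA deviation of 1440/120 = +12°C.
ISA temperature at 10500 ft = 15 − 2 × (10500/1000) = -6°C.
OAT = ISA + deviation = -6 + (+12) = 6°C.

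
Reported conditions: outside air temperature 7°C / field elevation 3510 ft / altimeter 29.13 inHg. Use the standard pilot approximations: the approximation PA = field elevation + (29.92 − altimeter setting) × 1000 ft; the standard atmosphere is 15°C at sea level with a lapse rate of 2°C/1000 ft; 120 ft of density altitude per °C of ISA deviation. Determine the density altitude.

4372 ft

Pressure altitude = 3510 + (29.92 − 29.13) × 1000 = 3510 + (+790) = 4300 ft.
ISA temperature at 4300 ft = 15 − 2 × (4300/1000) = 6.4°C.
ISA deviation = 7 − 6.4 = +0.6°C.
Density altitude = 4300 + 120 × (0.6) = 4372 ft.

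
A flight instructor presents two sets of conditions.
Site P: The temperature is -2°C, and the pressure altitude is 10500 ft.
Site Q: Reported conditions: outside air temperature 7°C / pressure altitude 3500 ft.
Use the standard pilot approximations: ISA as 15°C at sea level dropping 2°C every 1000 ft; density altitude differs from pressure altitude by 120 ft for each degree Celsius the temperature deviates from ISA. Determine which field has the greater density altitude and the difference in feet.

Site P: ISA temp = -6°C, deviation +4°C, DA = 10500 + 120 × 4 = 10980 ft.
Site Q: ISA temp = 8°C, deviation -1°C, DA = 3500 + 120 × (-1) = 3380 ft.
Site P is higher by 10980 − 3380 = 7600 ft.

Site P by 7600 ft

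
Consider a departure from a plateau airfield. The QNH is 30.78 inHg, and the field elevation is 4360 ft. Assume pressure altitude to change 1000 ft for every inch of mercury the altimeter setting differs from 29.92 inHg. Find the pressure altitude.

3500 ft

Pressure correction = (29.92 − 30.78) × 1000 = -860 ft.
Pressure altitude = 4360 + (-860) = 3500 ft.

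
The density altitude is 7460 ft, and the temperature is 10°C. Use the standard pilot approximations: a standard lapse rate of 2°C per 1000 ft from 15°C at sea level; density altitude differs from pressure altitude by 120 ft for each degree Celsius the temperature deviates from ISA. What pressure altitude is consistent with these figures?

6500 ft

DA = PA + 120 × (OAT − (15 − 2·PA/1000)) = PA + 120·OAT − 1800 + 0.24·PA = 1.24·PA + 120·OAT − 1800.
So 1.24·PA = 7460 − 120 × 10 + 1800 = 8060.
PA = 8060 / 1.24 = 6500 ft.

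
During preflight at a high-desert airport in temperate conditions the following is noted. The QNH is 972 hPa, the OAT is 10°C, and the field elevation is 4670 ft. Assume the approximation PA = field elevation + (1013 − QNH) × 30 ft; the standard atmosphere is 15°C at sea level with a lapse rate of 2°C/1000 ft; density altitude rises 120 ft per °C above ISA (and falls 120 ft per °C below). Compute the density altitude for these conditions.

Pressure altitude = 4670 + (1013 − 972) × 30 = 4670 + (+1230) = 5900 ft.
ISA temperature at 5900 ft = 15 − 2 × (5900/1000) = 3.2°C.
ISA deviation = 10 − 3.2 = +6.8°C.
Density altitude = 5900 + 120 × (6.8) = 6716 ft.

6716 ft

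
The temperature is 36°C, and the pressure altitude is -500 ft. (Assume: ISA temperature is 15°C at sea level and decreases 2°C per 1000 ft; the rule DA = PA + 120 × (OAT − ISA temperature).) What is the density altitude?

1900 ft

ISA temperature at -500 ft = 15 − 2 × (-500/1000) = 16°C.
ISA deviation = 36 − 16 = +20°C.
Density altitude = -500 + 120 × (20) = -500 + (+2400) = 1900 ft.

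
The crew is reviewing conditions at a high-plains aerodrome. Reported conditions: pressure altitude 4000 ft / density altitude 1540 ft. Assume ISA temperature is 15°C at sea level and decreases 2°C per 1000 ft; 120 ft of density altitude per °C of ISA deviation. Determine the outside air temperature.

-13.5°C

Density altitude − pressure altitude = 1540 − 4000 = -2460 ft.
At 120 ft/°C that is an ISA deviation of -2460/120 = -20.5°C.
ISA temperature at 4000 ft = 15 − 2 × (4000/1000) = 7°C.
OAT = ISA + deviation = 7 + (-20.5) = -13.5°C.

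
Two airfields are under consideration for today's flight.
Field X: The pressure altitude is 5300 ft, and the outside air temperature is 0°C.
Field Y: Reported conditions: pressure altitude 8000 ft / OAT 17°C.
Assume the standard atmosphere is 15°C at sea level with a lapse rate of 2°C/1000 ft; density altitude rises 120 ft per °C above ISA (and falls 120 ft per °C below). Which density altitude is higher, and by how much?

Field X: ISA temp = 4.4°C, deviation -4.4°C, DA = 5300 + 120 × (-4.4) = 4772 ft.
Field Y: ISA temp = -1°C, deviation +18°C, DA = 8000 + 120 × 18 = 10160 ft.
Field Y is higher by 10160 − 4772 = 5388 ft.

Field Y by 5388 ft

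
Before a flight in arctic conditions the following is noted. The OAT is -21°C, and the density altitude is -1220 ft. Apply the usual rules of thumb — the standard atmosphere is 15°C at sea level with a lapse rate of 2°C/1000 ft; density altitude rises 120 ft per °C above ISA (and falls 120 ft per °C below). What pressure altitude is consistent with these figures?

2500 ft

DA = PA + 120 × (OAT − (15 − 2·PA/1000)) = PA + 120·OAT − 1800 + 0.24·PA = 1.24·PA + 120·OAT − 1800.
So 1.24·PA = -1220 − 120 × (-21) + 1800 = 3100.
PA = 3100 / 1.24 = 2500 ft.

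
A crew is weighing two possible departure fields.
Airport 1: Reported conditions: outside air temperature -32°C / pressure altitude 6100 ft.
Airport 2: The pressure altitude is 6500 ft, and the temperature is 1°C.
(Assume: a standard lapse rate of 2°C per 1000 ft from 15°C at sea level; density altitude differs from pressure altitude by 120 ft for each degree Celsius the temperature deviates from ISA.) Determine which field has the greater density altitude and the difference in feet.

Airport 1: ISA temp = 2.8°C, deviation -34.8°C, DA = 6100 + 120 × (-34.8) = 1924 ft.
Airport 2: ISA temp = 2°C, deviation -1°C, DA = 6500 + 120 × (-1) = 6380 ft.
Airport 2 is higher by 6380 − 1924 = 4456 ft.

Airport 2 by 4456 ft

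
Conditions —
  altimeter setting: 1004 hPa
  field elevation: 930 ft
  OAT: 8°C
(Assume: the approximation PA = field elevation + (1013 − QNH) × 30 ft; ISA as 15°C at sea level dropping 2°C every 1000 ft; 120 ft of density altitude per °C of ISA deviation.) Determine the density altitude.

Pressure altitude = 930 + (1013 − 1004) × 30 = 930 + (+270) = 1200 ft.
ISA temperature at 1200 ft = 15 − 2 × (1200/1000) = 12.6°C.
ISA deviation = 8 − 12.6 = -4.6°C.
Density altitude = 1200 + 120 × (-4.6) = 648 ft.

648 ft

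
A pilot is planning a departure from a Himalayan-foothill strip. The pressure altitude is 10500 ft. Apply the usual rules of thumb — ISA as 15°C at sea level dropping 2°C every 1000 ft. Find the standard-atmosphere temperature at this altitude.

ISA temperature = 15 − 2 × (10500/1000) = 15 − 21 = -6°C.

-6°C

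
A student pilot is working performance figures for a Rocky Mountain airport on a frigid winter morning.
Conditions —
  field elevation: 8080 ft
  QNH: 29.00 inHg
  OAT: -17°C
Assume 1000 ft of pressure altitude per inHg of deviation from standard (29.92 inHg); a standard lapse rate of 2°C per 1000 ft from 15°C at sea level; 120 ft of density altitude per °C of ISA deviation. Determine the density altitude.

7320 ft

Pressure altitude = 8080 + (29.92 − 29.00) × 1000 = 8080 + (+920) = 9000 ft.
ISA temperature at 9000 ft = 15 − 2 × (9000/1000) = -3°C.
ISA deviation = -17 − (-3) = -14°C.
Density altitude = 9000 + 120 × (-14) = 7320 ft.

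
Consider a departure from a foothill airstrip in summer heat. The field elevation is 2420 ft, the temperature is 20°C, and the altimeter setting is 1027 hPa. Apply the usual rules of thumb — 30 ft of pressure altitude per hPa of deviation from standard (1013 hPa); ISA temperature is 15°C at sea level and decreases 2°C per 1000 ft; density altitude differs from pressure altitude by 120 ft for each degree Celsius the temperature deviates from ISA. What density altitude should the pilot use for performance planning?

3080 ft

Pressure altitude = 2420 + (1013 − 1027) × 30 = 2420 + (-420) = 2000 ft.
ISA temperature at 2000 ft = 15 − 2 × (2000/1000) = 11°C.
ISA deviation = 20 − 11 = +9°C.
Density altitude = 2000 + 120 × (9) = 3080 ft.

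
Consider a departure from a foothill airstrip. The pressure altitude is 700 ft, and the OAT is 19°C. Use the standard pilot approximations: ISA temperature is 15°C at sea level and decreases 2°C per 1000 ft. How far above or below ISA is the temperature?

ISA+5.4°C

ISA temperature at 700 ft = 15 − 2 × (700/1000) = 13.6°C.
Deviation = OAT − ISA = 19 − 13.6 = +5.4°C.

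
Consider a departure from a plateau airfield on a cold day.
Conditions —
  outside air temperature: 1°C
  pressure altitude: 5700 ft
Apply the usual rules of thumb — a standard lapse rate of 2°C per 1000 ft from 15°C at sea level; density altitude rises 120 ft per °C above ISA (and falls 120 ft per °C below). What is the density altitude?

5388 ft

ISA temperature at 5700 ft = 15 − 2 × (5700/1000) = 3.6°C.
ISA deviation = 1 − 3.6 = -2.6°C.
Density altitude = 5700 + 120 × (-2.6) = 5700 + (-312) = 5388 ft.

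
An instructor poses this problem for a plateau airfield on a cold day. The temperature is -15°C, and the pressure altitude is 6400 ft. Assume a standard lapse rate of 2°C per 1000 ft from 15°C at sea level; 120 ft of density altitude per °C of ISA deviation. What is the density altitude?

4336 ft

ISA temperature at 6400 ft = 15 − 2 × (6400/1000) = 2.2°C.
ISA deviation = -15 − 2.2 = -17.2°C.
Density altitude = 6400 + 120 × (-17.2) = 6400 + (-2064) = 4336 ft.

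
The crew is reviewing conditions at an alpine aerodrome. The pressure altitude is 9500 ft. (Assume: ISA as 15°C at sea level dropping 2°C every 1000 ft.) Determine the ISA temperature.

ISA temperature = 15 − 2 × (9500/1000) = 15 − 19 = -4°C.

-4°C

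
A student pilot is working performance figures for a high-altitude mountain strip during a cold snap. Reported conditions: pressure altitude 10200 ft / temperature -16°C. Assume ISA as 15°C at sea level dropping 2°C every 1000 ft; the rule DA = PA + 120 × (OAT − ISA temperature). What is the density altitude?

8928 ft

ISA temperature at 10200 ft = 15 − 2 × (10200/1000) = -5.4°C.
ISA deviation = -16 − (-5.4) = -10.6°C.
Density altitude = 10200 + 120 × (-10.6) = 10200 + (-1272) = 8928 ft.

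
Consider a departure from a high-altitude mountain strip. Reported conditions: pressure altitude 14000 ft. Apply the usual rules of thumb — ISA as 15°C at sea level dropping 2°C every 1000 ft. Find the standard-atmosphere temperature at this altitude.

-13°C

ISA temperature = 15 − 2 × (14000/1000) = 15 − 28 = -13°C.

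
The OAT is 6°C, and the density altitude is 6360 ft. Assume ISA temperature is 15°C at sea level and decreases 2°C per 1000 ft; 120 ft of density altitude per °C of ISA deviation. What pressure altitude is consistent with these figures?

6000 ft

DA = PA + 120 × (OAT − (15 − 2·PA/1000)) = PA + 120·OAT − 1800 + 0.24·PA = 1.24·PA + 120·OAT − 1800.
So 1.24·PA = 6360 − 120 × 6 + 1800 = 7440.
PA = 7440 / 1.24 = 6000 ft.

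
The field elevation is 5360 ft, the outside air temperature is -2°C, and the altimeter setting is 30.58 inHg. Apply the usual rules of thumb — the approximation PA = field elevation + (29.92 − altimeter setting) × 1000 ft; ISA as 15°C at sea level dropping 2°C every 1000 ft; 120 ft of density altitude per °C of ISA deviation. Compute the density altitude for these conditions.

3788 ft

Pressure altitude = 5360 + (29.92 − 30.58) × 1000 = 5360 + (-660) = 4700 ft.
ISA temperature at 4700 ft = 15 − 2 × (4700/1000) = 5.6°C.
ISA deviation = -2 − 5.6 = -7.6°C.
Density altitude = 4700 + 120 × (-7.6) = 3788 ft.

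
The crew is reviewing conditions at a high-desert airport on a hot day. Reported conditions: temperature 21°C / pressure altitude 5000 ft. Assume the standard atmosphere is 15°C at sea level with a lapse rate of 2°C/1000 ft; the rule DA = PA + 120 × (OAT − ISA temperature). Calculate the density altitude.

6920 ft

ISA temperature at 5000 ft = 15 − 2 × (5000/1000) = 5°C.
ISA deviation = 21 − 5 = +16°C.
Density altitude = 5000 + 120 × (16) = 5000 + (+1920) = 6920 ft.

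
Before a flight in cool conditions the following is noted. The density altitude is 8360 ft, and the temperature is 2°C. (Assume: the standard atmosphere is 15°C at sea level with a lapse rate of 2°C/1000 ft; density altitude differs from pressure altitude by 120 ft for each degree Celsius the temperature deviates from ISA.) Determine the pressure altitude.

8000 ft

DA = PA + 120 × (OAT − (15 − 2·PA/1000)) = PA + 120·OAT − 1800 + 0.24·PA = 1.24·PA + 120·OAT − 1800.
So 1.24·PA = 8360 − 120 × 2 + 1800 = 9920.
PA = 9920 / 1.24 = 8000 ft.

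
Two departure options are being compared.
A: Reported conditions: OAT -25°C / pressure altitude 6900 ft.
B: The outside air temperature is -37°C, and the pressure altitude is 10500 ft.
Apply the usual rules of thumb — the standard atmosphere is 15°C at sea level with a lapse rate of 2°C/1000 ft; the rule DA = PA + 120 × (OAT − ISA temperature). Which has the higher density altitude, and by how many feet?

B by 3024 ft

A: ISA temp = 1.2°C, deviation -26.2°C, DA = 6900 + 120 × (-26.2) = 3756 ft.
B: ISA temp = -6°C, deviation -31°C, DA = 10500 + 120 × (-31) = 6780 ft.
B is higher by 6780 − 3756 = 3024 ft.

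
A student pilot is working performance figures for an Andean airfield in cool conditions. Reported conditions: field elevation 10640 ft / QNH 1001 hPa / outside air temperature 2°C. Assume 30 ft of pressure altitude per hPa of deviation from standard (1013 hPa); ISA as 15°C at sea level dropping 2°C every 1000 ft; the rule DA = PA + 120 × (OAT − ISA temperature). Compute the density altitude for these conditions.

12080 ft

Pressure altitude = 10640 + (1013 − 1001) × 30 = 10640 + (+360) = 11000 ft.
ISA temperature at 11000 ft = 15 − 2 × (11000/1000) = -7°C.
ISA deviation = 2 − (-7) = +9°C.
Density altitude = 11000 + 120 × (9) = 12080 ft.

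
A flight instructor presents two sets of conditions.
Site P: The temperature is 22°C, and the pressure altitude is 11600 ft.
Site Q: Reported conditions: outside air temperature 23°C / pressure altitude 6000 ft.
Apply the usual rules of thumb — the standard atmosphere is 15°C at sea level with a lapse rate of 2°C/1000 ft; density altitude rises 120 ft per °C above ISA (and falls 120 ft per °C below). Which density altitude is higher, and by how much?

Site P by 6824 ft

Site P: ISA temp = -8.2°C, deviation +30.2°C, DA = 11600 + 120 × 30.2 = 15224 ft.
Site Q: ISA temp = 3°C, deviation +20°C, DA = 6000 + 120 × 20 = 8400 ft.
Site P is higher by 15224 − 8400 = 6824 ft.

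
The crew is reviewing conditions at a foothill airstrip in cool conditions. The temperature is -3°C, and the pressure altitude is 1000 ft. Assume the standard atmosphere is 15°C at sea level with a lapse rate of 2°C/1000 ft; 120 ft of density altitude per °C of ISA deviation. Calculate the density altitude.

-920 ft

ISA temperature at 1000 ft = 15 − 2 × (1000/1000) = 13°C.
ISA deviation = -3 − 13 = -16°C.
Density altitude = 1000 + 120 × (-16) = 1000 + (-1920) = -920 ft.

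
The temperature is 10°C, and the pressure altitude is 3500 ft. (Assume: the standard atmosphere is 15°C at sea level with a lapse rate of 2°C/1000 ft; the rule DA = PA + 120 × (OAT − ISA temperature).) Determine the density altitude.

3740 ft

ISA temperature at 3500 ft = 15 − 2 × (3500/1000) = 8°C.
ISA deviation = 10 − 8 = +2°C.
Density altitude = 3500 + 120 × (2) = 3500 + (+240) = 3740 ft.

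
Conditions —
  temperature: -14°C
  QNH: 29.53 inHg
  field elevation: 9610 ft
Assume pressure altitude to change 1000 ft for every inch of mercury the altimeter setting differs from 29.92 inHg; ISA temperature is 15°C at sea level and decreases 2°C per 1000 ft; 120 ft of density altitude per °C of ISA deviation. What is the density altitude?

Pressure altitude = 9610 + (29.92 − 29.53) × 1000 = 9610 + (+390) = 10000 ft.
ISA temperature at 10000 ft = 15 − 2 × (10000/1000) = -5°C.
ISA deviation = -14 − (-5) = -9°C.
Density altitude = 10000 + 120 × (-9) = 8920 ft.

8920 ft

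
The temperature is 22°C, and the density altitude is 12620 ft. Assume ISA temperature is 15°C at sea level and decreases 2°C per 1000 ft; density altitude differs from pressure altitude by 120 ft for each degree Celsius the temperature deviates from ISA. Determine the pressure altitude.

DA = PA + 120 × (OAT − (15 − 2·PA/1000)) = PA + 120·OAT − 1800 + 0.24·PA = 1.24·PA + 120·OAT − 1800.
So 1.24·PA = 12620 − 120 × 22 + 1800 = 11780.
PA = 11780 / 1.24 = 9500 ft.

9500 ft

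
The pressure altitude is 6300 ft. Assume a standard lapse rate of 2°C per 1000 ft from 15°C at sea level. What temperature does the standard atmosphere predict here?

ISA temperature = 15 − 2 × (6300/1000) = 15 − 12.6 = 2.4°C.

2.4°C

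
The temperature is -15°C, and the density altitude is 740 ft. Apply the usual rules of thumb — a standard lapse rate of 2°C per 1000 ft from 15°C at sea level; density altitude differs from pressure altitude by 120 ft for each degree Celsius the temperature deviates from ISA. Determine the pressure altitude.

3500 ft

DA = PA + 120 × (OAT − (15 − 2·PA/1000)) = PA + 120·OAT − 1800 + 0.24·PA = 1.24·PA + 120·OAT − 1800.
So 1.24·PA = 740 − 120 × (-15) + 1800 = 4340.
PA = 4340 / 1.24 = 3500 ft.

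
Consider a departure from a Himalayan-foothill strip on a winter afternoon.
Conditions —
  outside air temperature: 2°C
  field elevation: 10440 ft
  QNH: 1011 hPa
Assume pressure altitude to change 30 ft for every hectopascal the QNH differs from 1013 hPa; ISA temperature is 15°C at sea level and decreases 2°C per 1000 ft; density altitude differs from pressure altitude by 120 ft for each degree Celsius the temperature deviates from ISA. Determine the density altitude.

11460 ft

Pressure altitude = 10440 + (1013 − 1011) × 30 = 10440 + (+60) = 10500 ft.
ISA temperature at 10500 ft = 15 − 2 × (10500/1000) = -6°C.
ISA deviation = 2 − (-6) = +8°C.
Density altitude = 10500 + 120 × (8) = 11460 ft.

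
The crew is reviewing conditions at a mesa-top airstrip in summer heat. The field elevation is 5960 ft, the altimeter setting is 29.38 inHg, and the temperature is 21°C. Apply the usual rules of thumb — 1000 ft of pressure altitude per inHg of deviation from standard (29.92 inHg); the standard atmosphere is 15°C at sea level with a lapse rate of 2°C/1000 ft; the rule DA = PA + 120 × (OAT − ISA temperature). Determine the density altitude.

8780 ft

Pressure altitude = 5960 + (29.92 − 29.38) × 1000 = 5960 + (+540) = 6500 ft.
ISA temperature at 6500 ft = 15 − 2 × (6500/1000) = 2°C.
ISA deviation = 21 − 2 = +19°C.
Density altitude = 6500 + 120 × (19) = 8780 ft.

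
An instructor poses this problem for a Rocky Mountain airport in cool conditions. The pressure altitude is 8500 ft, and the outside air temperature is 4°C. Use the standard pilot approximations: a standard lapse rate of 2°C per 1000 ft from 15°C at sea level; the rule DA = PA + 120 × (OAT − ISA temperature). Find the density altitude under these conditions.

ISA temperature at 8500 ft = 15 − 2 × (8500/1000) = -2°C.
ISA deviation = 4 − (-2) = +6°C.
Density altitude = 8500 + 120 × (6) = 8500 + (+720) = 9220 ft.

9220 ft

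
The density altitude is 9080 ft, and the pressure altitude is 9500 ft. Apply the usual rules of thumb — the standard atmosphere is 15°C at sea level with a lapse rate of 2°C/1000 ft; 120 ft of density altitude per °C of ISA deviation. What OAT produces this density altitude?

-7.5°C

Density altitude − pressure altitude = 9080 − 9500 = -420 ft.
At 120 ft/°C that is an ISA deviation of -420/120 = -3.5°C.
ISA temperature at 9500 ft = 15 − 2 × (9500/1000) = -4°C.
OAT = ISA + deviation = -4 + (-3.5) = -7.5°C.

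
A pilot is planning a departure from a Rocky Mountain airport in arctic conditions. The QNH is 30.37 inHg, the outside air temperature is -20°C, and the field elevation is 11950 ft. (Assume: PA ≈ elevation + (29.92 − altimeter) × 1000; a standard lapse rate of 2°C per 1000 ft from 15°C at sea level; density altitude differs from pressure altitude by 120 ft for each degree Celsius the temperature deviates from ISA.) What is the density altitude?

10060 ft

Pressure altitude = 11950 + (29.92 − 30.37) × 1000 = 11950 + (-450) = 11500 ft.
ISA temperature at 11500 ft = 15 − 2 × (11500/1000) = -8°C.
ISA deviation = -20 − (-8) = -12°C.
Density altitude = 11500 + 120 × (-12) = 10060 ft.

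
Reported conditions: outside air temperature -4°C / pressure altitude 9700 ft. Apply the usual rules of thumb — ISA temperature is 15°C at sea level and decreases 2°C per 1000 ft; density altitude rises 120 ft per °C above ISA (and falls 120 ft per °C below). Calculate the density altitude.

ISA temperature at 9700 ft = 15 − 2 × (9700/1000) = -4.4°C.
ISA deviation = -4 − (-4.4) = +0.4°C.
Density altitude = 9700 + 120 × (0.4) = 9700 + (+48) = 9748 ft.

9748 ft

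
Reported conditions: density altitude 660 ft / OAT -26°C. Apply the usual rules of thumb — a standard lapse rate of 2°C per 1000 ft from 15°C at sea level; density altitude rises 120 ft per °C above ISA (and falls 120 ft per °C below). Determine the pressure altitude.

DA = PA + 120 × (OAT − (15 − 2·PA/1000)) = PA + 120·OAT − 1800 + 0.24·PA = 1.24·PA + 120·OAT − 1800.
So 1.24·PA = 660 − 120 × (-26) + 1800 = 5580.
PA = 5580 / 1.24 = 4500 ft.

4500 ft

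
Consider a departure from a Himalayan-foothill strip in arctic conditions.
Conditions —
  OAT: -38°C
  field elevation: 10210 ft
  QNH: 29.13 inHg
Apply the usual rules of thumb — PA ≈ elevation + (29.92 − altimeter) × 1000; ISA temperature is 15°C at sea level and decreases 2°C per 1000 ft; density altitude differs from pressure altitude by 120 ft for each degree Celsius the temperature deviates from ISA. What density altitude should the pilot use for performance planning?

Pressure altitude = 10210 + (29.92 − 29.13) × 1000 = 10210 + (+790) = 11000 ft.
ISA temperature at 11000 ft = 15 − 2 × (11000/1000) = -7°C.
ISA deviation = -38 − (-7) = -31°C.
Density altitude = 11000 + 120 × (-31) = 7280 ft.

7280 ft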